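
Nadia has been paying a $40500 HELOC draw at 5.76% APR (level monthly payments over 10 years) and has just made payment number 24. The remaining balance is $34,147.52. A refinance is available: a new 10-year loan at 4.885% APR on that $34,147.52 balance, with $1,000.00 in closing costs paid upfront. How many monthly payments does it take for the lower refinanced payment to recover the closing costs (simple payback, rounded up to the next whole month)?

Current payment = 40,500 × 5.76%/12 / (1 − (1+0.0048000)^−120) = $444.77.
Refinanced payment = 34,147.52 × 0.0040708 / (1 − (1+0.0040708)^−120) = $360.27.
Monthly savings = $444.77 − $360.27 = $84.50.
Break-even = $1,000.00 / $84.50 = 11.83 → 12 months.

12 months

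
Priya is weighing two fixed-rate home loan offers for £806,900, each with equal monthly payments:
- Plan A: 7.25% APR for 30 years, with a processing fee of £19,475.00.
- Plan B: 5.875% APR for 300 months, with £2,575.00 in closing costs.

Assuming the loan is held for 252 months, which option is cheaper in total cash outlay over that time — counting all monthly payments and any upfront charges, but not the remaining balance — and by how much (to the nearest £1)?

Plan B by £109,407

Plan A: monthly rate = 7.25%/12 = 0.0060417; payment = 806,900 × 0.0060417 / (1 − (1+0.0060417)^−360) = £5,504.48.
Plan B: at 5.875% the monthly rate is 0.0048958, so the payment is 806,900 × 0.0048958 / (1 − 1.0048958^−300) = £5,137.39.
Over 252 months: Plan A costs 252 × £5,504.48 + £19,475.00 = £1,406,603.96; Plan B costs 252 × £5,137.39 + £2,575.00 = £1,297,197.28.
Plan B is cheaper by £1,406,603.96 − £1,297,197.28 = £109,406.68.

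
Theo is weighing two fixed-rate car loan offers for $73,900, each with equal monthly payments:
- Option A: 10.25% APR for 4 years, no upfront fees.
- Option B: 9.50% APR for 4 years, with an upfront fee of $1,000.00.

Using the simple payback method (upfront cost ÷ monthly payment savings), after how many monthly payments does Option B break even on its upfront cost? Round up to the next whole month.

38 months

Option A: at 10.25% the monthly rate is 0.0085417, so the payment is 73,900 × 0.0085417 / (1 − 1.0085417^−48) = $1,883.18.
Option B: at 9.50% the monthly rate is 0.0079167, so the payment is 73,900 × 0.0079167 / (1 − 1.0079167^−48) = $1,856.60.
Monthly savings = $1,883.18 − $1,856.60 = $26.58.
Break-even = $1,000.00 / $26.58 = 37.62 → 38 months.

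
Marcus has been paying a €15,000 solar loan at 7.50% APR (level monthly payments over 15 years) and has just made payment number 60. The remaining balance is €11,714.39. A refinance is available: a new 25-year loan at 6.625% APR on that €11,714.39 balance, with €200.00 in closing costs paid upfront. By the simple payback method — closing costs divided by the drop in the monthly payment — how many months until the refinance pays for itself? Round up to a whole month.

4 months

Current payment = 15,000 × 7.5%/12 / (1 − (1+0.0062500)^−180) = €139.05.
Refinanced payment = 11,714.39 × 0.0055208 / (1 − (1+0.0055208)^−300) = €80.01.
Monthly savings = €139.05 − €80.01 = €59.04.
Break-even = €200.00 / €59.04 = 3.39 → 4 months.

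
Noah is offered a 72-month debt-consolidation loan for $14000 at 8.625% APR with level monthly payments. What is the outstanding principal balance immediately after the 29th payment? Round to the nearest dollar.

$9,210

With monthly rate i = 8.625%/12 = 0.0071875, the balance after k of n payments is P · [(1+i)^n − (1+i)^k] / [(1+i)^n − 1].
(1+0.0071875)^72 = 1.67472521 and (1+0.0071875)^29 = 1.23083401, so the balance is 14,000 × (1.67472521 − 1.23083401) / (1.67472521 − 1) = $9,210.38.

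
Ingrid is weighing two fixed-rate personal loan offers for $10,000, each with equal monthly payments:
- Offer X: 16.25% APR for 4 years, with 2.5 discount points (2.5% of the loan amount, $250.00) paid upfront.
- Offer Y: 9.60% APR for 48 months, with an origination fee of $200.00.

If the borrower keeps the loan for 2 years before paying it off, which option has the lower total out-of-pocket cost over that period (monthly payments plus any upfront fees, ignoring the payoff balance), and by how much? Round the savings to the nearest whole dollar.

Offer Y by $841

Offer X: at 16.25% the monthly rate is 0.0135417, so the payment is 10,000 × 0.0135417 / (1 − 1.0135417^−48) = $284.68.
Offer Y: monthly rate = 9.6%/12 = 0.0080000; payment = 10,000 × 0.0080000 / (1 − (1+0.0080000)^−48) = $251.71.
Over 24 months: Offer X costs 24 × $284.68 + $250.00 = $7,082.32; Offer Y costs 24 × $251.71 + $200.00 = $6,241.04.
Offer Y is cheaper by $7,082.32 − $6,241.04 = $841.28.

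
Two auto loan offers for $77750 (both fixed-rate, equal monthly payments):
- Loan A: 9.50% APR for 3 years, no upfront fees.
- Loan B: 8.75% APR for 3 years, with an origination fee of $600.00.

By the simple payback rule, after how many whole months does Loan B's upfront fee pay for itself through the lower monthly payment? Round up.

23 months

Loan A: monthly rate = 9.5%/12 = 0.0079167; payment = 77,750 × 0.0079167 / (1 − (1+0.0079167)^−36) = $2,490.56.
Loan B: monthly rate = 8.75%/12 = 0.0072917; payment = 77,750 × 0.0072917 / (1 − (1+0.0072917)^−36) = $2,463.39.
Monthly savings = $2,490.56 − $2,463.39 = $27.17.
Break-even = $600.00 / $27.17 = 22.08 → 23 months.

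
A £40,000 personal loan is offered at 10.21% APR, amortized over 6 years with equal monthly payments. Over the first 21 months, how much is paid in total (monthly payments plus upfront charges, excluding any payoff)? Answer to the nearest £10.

Monthly rate = 10.21%/12 = 0.0085083; payment = 40,000 × 0.0085083 / (1 − (1+0.0085083)^−72) = £745.28.
Total outlay = 21 × £745.28 = £15,650.88.

£15,650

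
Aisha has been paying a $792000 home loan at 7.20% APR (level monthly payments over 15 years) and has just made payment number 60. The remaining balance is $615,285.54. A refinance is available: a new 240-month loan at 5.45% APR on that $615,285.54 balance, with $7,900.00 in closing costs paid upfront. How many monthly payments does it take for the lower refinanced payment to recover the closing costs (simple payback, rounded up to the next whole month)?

Current payment = 792,000 × 7.2%/12 / (1 − (1+0.0060000)^−180) = $7,207.57.
Refinanced payment = 615,285.54 × 0.0045417 / (1 − (1+0.0045417)^−240) = $4,215.11.
Monthly savings = $7,207.57 − $4,215.11 = $2,992.46.
Break-even = $7,900.00 / $2,992.46 = 2.64 → 3 months.

3 months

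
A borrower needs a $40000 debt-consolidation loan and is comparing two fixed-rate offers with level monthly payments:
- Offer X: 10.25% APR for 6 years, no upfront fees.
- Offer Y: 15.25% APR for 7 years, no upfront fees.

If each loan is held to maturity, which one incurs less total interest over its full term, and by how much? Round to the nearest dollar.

Offer X: at 10.25% the monthly rate is 0.0085417, so the payment is 40,000 × 0.0085417 / (1 − 1.0085417^−72) = $746.09.
Total interest on Offer X = 72 × $746.09 − $40,000 = $13,718.48.
Offer Y: at 15.25% the monthly rate is 0.0127083, so the payment is 40,000 × 0.0127083 / (1 − 1.0127083^−84) = $777.49.
Total interest on Offer Y = 84 × $777.49 − $40,000 = $25,309.16.
Offer X is lower by $11,590.68.

Offer X by $11,591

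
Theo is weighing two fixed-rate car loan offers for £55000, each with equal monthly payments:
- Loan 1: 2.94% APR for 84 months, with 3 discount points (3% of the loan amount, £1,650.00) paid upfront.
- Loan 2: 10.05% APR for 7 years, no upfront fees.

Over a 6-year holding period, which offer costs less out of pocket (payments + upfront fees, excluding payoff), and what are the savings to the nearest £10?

Loan 1 by £11,980

Loan 1: monthly rate = 2.94%/12 = 0.0024500; payment = 55,000 × 0.0024500 / (1 − (1+0.0024500)^−84) = £725.25.
Loan 2: monthly rate = 10.05%/12 = 0.0083750; payment = 55,000 × 0.0083750 / (1 − (1+0.0083750)^−84) = £914.49.
Over 72 months: Loan 1 costs 72 × £725.25 + £1,650.00 = £53,868.00; Loan 2 costs 72 × £914.49 = £65,843.28.
Loan 1 is cheaper by £65,843.28 − £53,868.00 = £11,975.28.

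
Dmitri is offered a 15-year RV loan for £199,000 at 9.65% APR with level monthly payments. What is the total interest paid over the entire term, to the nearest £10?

Monthly rate = 9.65%/12 = 0.0080417; payment = 199,000 × 0.0080417 / (1 − (1+0.0080417)^−180) = £2,096.06.
Total paid = 180 × £2,096.06 = £377,290.80; interest = £377,290.80 − £199,000 = £178,290.80.

£178,290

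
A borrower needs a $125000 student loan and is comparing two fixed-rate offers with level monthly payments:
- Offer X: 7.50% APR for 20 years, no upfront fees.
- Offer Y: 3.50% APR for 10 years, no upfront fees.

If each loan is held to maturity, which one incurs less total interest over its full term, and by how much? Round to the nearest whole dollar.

Offer X: monthly rate = 7.5%/12 = 0.0062500; payment = 125,000 × 0.0062500 / (1 − (1+0.0062500)^−240) = $1,006.99.
Total interest on Offer X = 240 × $1,006.99 − $125,000 = $116,677.60.
Offer Y: at 3.50% the monthly rate is 0.0029167, so the payment is 125,000 × 0.0029167 / (1 − 1.0029167^−120) = $1,236.07.
Total interest on Offer Y = 120 × $1,236.07 − $125,000 = $23,328.40.
Offer Y is lower by $93,349.20.

Offer Y by $93,349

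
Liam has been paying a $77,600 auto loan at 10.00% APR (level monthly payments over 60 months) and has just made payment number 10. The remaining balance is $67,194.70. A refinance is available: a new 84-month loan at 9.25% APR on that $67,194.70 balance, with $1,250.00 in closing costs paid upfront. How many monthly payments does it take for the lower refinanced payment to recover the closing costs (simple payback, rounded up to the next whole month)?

3 months

Current payment = 77,600 × 10%/12 / (1 − (1+0.0083333)^−60) = $1,648.77.
Refinanced payment = 67,194.70 × 0.0077083 / (1 − (1+0.0077083)^−84) = $1,089.65.
Monthly savings = $1,648.77 − $1,089.65 = $559.12.
Break-even = $1,250.00 / $559.12 = 2.24 → 3 months.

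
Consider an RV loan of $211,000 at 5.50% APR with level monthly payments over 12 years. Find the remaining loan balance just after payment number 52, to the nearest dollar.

$150,218

With monthly rate i = 5.5%/12 = 0.0045833, the balance after k of n payments is P · [(1+i)^n − (1+i)^k] / [(1+i)^n − 1].
(1+0.0045833)^144 = 1.93187707 and (1+0.0045833)^52 = 1.26844129, so the balance is 211,000 × (1.93187707 − 1.26844129) / (1.93187707 − 1) = $150,218.26.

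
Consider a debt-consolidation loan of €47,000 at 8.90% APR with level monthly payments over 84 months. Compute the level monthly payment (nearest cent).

At 8.90% the monthly rate is 0.0074167, so the payment is 47,000 × 0.0074167 / (1 − 1.0074167^−84) = €753.80.

€753.80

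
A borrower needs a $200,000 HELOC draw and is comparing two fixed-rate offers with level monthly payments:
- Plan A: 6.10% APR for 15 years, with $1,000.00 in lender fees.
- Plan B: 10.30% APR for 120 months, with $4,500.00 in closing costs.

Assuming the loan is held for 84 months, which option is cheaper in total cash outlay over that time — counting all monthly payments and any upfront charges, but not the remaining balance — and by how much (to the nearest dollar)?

Plan A by $85,636

Plan A: at 6.10% the monthly rate is 0.0050833, so the payment is 200,000 × 0.0050833 / (1 − 1.0050833^−180) = $1,698.54.
Plan B: monthly rate = 10.3%/12 = 0.0085833; payment = 200,000 × 0.0085833 / (1 − (1+0.0085833)^−120) = $2,676.35.
Over 84 months: Plan A costs 84 × $1,698.54 + $1,000.00 = $143,677.36; Plan B costs 84 × $2,676.35 + $4,500.00 = $229,313.40.
Plan A is cheaper by $229,313.40 − $143,677.36 = $85,636.04.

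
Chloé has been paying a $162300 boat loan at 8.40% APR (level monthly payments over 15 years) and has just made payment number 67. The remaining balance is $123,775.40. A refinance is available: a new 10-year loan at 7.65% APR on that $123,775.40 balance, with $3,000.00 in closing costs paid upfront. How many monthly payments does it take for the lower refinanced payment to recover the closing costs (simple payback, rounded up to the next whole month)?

28 months

Current payment = 162,300 × 8.4%/12 / (1 − (1+0.0070000)^−180) = $1,588.73.
Refinanced payment = 123,775.40 × 0.0063750 / (1 − (1+0.0063750)^−120) = $1,478.94.
Monthly savings = $1,588.73 − $1,478.94 = $109.79.
Break-even = $3,000.00 / $109.79 = 27.32 → 28 months.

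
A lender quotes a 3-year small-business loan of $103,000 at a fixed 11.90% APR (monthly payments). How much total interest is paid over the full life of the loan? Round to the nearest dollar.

At 11.90% the monthly rate is 0.0099167, so the payment is 103,000 × 0.0099167 / (1 − 1.0099167^−36) = $3,416.16.
Total paid = 36 × $3,416.16 = $122,981.76; interest = $122,981.76 − $103,000 = $19,981.76.

$19,982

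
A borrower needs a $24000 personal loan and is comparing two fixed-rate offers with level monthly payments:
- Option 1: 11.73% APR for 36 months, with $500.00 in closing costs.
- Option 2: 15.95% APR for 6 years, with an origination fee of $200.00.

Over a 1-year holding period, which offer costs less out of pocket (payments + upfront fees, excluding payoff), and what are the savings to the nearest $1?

Option 1: monthly rate = 11.73%/12 = 0.0097750; payment = 24,000 × 0.0097750 / (1 − (1+0.0097750)^−36) = $794.05.
Option 2: monthly rate = 15.95%/12 = 0.0132917; payment = 24,000 × 0.0132917 / (1 − (1+0.0132917)^−72) = $519.94.
Over 12 months: Option 1 costs 12 × $794.05 + $500.00 = $10,028.60; Option 2 costs 12 × $519.94 + $200.00 = $6,439.28.
Option 2 is cheaper by $10,028.60 − $6,439.28 = $3,589.32.

Option 2 by $3,589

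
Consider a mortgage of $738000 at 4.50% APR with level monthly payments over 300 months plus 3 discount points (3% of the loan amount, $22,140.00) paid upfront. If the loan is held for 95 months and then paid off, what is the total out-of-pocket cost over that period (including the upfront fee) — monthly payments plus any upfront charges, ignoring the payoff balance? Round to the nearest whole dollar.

Monthly rate = 4.5%/12 = 0.0037500; payment = 738,000 × 0.0037500 / (1 − (1+0.0037500)^−300) = $4,102.04.
Total outlay = 95 × $4,102.04 + $22,140.00 = $411,833.80.

$411,834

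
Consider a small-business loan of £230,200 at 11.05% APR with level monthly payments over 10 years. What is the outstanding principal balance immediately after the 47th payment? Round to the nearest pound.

With monthly rate i = 11.05%/12 = 0.0092083, the balance after k of n payments is P · [(1+i)^n − (1+i)^k] / [(1+i)^n − 1].
(1+0.0092083)^120 = 3.00399603 and (1+0.0092083)^47 = 1.53850501, so the balance is 230,200 × (3.00399603 − 1.53850501) / (3.00399603 − 1) = £168,341.67.

£168,342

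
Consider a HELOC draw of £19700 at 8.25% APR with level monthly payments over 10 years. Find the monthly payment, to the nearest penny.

£241.63

Monthly rate = 8.25%/12 = 0.0068750; payment = 19,700 × 0.0068750 / (1 − (1+0.0068750)^−120) = £241.63.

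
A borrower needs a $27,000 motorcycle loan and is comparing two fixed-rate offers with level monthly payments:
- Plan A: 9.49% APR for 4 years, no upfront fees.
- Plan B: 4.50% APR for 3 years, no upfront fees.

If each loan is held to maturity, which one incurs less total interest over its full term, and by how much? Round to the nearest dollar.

Plan B by $3,639

Plan A: at 9.49% the monthly rate is 0.0079083, so the payment is 27,000 × 0.0079083 / (1 − 1.0079083^−48) = $678.20.
Total interest on Plan A = 48 × $678.20 − $27,000 = $5,553.60.
Plan B: at 4.50% the monthly rate is 0.0037500, so the payment is 27,000 × 0.0037500 / (1 − 1.0037500^−36) = $803.17.
Total interest on Plan B = 36 × $803.17 − $27,000 = $1,914.12.
Plan B is lower by $3,639.48.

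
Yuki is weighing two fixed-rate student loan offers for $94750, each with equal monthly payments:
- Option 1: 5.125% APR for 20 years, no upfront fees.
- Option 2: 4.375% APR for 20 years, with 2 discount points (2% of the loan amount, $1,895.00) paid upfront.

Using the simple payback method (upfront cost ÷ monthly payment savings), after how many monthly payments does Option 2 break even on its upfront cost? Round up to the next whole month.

49 months

Option 1: at 5.125% the monthly rate is 0.0042708, so the payment is 94,750 × 0.0042708 / (1 − 1.0042708^−240) = $631.87.
Option 2: at 4.375% the monthly rate is 0.0036458, so the payment is 94,750 × 0.0036458 / (1 − 1.0036458^−240) = $593.06.
Monthly savings = $631.87 − $593.06 = $38.81.
Break-even = $1,895.00 / $38.81 = 48.83 → 49 months.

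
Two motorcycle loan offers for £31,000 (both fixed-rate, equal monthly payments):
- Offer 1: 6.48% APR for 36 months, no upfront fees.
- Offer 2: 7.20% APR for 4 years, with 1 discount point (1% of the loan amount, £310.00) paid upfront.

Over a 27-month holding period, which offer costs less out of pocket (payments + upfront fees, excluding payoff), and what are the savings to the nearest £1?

Offer 2 by £5,215

Offer 1: monthly rate = 6.48%/12 = 0.0054000; payment = 31,000 × 0.0054000 / (1 − (1+0.0054000)^−36) = £949.84.
Offer 2: monthly rate = 7.2%/12 = 0.0060000; payment = 31,000 × 0.0060000 / (1 − (1+0.0060000)^−48) = £745.21.
Over 27 months: Offer 1 costs 27 × £949.84 = £25,645.68; Offer 2 costs 27 × £745.21 + £310.00 = £20,430.67.
Offer 2 is cheaper by £25,645.68 − £20,430.67 = £5,215.01.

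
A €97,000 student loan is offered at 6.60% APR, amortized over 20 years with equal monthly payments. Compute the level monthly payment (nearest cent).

€728.93

At 6.60% the monthly rate is 0.0055000, so the payment is 97,000 × 0.0055000 / (1 − 1.0055000^−240) = €728.93.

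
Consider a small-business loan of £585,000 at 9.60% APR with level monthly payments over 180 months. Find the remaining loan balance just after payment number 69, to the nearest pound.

£450,871

With monthly rate i = 9.6%/12 = 0.0080000, the balance after k of n payments is P · [(1+i)^n − (1+i)^k] / [(1+i)^n − 1].
(1+0.0080000)^180 = 4.19658264 and (1+0.0080000)^69 = 1.73291282, so the balance is 585,000 × (4.19658264 − 1.73291282) / (4.19658264 − 1) = £450,871.13.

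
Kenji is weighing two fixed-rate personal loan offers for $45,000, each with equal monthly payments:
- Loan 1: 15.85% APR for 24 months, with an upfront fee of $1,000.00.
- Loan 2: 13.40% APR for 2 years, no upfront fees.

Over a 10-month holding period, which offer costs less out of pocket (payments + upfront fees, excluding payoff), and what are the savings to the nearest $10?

Loan 1: monthly rate = 15.85%/12 = 0.0132083; payment = 45,000 × 0.0132083 / (1 − (1+0.0132083)^−24) = $2,200.12.
Loan 2: at 13.40% the monthly rate is 0.0111667, so the payment is 45,000 × 0.0111667 / (1 − 1.0111667^−24) = $2,147.85.
Over 10 months: Loan 1 costs 10 × $2,200.12 + $1,000.00 = $23,001.20; Loan 2 costs 10 × $2,147.85 = $21,478.50.
Loan 2 is cheaper by $23,001.20 − $21,478.50 = $1,522.70.

Loan 2 by $1,520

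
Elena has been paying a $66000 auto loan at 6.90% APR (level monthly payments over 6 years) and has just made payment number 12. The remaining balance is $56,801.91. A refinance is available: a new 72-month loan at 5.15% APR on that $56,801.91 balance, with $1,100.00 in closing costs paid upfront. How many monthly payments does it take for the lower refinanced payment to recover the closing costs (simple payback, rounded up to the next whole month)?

Current payment = 66,000 × 6.9%/12 / (1 − (1+0.0057500)^−72) = $1,122.07.
Refinanced payment = 56,801.91 × 0.0042917 / (1 − (1+0.0042917)^−72) = $918.75.
Monthly savings = $1,122.07 − $918.75 = $203.32.
Break-even = $1,100.00 / $203.32 = 5.41 → 6 months.

6 months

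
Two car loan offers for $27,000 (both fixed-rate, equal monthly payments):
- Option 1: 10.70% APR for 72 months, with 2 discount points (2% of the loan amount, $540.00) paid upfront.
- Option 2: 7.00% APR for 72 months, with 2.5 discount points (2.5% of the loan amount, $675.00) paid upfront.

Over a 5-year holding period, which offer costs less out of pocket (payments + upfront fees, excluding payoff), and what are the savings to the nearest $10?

Option 1: at 10.70% the monthly rate is 0.0089167, so the payment is 27,000 × 0.0089167 / (1 − 1.0089167^−72) = $509.78.
Option 2: monthly rate = 7%/12 = 0.0058333; payment = 27,000 × 0.0058333 / (1 − (1+0.0058333)^−72) = $460.32.
Over 60 months: Option 1 costs 60 × $509.78 + $540.00 = $31,126.80; Option 2 costs 60 × $460.32 + $675.00 = $28,294.20.
Option 2 is cheaper by $31,126.80 − $28,294.20 = $2,832.60.

Option 2 by $2,830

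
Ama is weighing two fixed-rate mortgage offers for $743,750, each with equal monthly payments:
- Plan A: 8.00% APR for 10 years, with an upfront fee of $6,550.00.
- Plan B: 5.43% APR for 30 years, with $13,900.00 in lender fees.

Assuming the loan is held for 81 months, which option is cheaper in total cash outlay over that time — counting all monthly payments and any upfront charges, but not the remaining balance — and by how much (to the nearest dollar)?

Plan B by $384,157

Plan A: at 8.00% the monthly rate is 0.0066667, so the payment is 743,750 × 0.0066667 / (1 − 1.0066667^−120) = $9,023.74.
Plan B: monthly rate = 5.43%/12 = 0.0045250; payment = 743,750 × 0.0045250 / (1 − (1+0.0045250)^−360) = $4,190.32.
Over 81 months: Plan A costs 81 × $9,023.74 + $6,550.00 = $737,472.94; Plan B costs 81 × $4,190.32 + $13,900.00 = $353,315.92.
Plan B is cheaper by $737,472.94 − $353,315.92 = $384,157.02.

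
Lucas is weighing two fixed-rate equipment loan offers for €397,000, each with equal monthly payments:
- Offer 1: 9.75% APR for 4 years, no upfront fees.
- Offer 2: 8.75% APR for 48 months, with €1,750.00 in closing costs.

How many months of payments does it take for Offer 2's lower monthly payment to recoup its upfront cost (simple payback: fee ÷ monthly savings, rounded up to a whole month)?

10 months

Offer 1: at 9.75% the monthly rate is 0.0081250, so the payment is 397,000 × 0.0081250 / (1 − 1.0081250^−48) = €10,021.35.
Offer 2: at 8.75% the monthly rate is 0.0072917, so the payment is 397,000 × 0.0072917 / (1 − 1.0072917^−48) = €9,832.30.
Monthly savings = €10,021.35 − €9,832.30 = €189.05.
Break-even = €1,750.00 / €189.05 = 9.26 → 10 months.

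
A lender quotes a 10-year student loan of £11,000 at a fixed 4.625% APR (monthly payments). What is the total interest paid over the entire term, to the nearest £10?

Monthly rate = 4.625%/12 = 0.0038542; payment = 11,000 × 0.0038542 / (1 − (1+0.0038542)^−120) = £114.67.
Total paid = 120 × £114.67 = £13,760.40; interest = £13,760.40 − £11,000 = £2,760.40.

£2,760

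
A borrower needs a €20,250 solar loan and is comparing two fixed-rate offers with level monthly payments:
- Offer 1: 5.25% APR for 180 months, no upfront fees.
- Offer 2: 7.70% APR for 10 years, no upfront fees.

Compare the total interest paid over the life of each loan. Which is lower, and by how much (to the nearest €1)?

Offer 1: at 5.25% the monthly rate is 0.0043750, so the payment is 20,250 × 0.0043750 / (1 − 1.0043750^−180) = €162.79.
Total interest on Offer 1 = 180 × €162.79 − €20,250 = €9,052.20.
Offer 2: monthly rate = 7.7%/12 = 0.0064167; payment = 20,250 × 0.0064167 / (1 − (1+0.0064167)^−120) = €242.49.
Total interest on Offer 2 = 120 × €242.49 − €20,250 = €8,848.80.
Offer 2 is lower by €203.40.

Offer 2 by €203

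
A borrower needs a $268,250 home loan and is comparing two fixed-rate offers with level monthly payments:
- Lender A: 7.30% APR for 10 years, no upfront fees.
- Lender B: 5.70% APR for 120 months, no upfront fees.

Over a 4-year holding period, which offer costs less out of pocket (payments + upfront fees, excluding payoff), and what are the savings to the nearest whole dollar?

Lender B by $10,482

Lender A: at 7.30% the monthly rate is 0.0060833, so the payment is 268,250 × 0.0060833 / (1 − 1.0060833^−120) = $3,156.24.
Lender B: monthly rate = 5.7%/12 = 0.0047500; payment = 268,250 × 0.0047500 / (1 − (1+0.0047500)^−120) = $2,937.87.
Over 48 months: Lender A costs 48 × $3,156.24 = $151,499.52; Lender B costs 48 × $2,937.87 = $141,017.76.
Lender B is cheaper by $151,499.52 − $141,017.76 = $10,481.76.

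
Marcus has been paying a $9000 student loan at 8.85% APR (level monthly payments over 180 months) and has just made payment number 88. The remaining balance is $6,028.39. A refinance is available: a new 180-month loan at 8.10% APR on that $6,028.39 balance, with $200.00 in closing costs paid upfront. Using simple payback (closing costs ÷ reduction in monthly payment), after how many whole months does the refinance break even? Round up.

7 months

Current payment = 9,000 × 8.85%/12 / (1 − (1+0.0073750)^−180) = $90.48.
Refinanced payment = 6,028.39 × 0.0067500 / (1 − (1+0.0067500)^−180) = $57.96.
Monthly savings = $90.48 − $57.96 = $32.52.
Break-even = $200.00 / $32.52 = 6.15 → 7 months.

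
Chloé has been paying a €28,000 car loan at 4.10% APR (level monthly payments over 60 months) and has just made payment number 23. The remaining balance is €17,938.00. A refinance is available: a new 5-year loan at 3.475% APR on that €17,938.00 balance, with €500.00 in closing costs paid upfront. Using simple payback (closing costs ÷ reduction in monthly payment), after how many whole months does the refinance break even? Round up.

Current payment = 28,000 × 4.1%/12 / (1 − (1+0.0034167)^−60) = €516.93.
Refinanced payment = 17,938.00 × 0.0028958 / (1 − (1+0.0028958)^−60) = €326.12.
Monthly savings = €516.93 − €326.12 = €190.81.
Break-even = €500.00 / €190.81 = 2.62 → 3 months.

3 months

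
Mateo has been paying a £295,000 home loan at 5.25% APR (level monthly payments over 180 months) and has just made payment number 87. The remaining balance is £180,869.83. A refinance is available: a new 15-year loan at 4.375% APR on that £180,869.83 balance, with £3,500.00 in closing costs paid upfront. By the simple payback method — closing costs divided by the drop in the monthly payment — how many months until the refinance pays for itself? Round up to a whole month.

4 months

Current payment = 295,000 × 5.25%/12 / (1 − (1+0.0043750)^−180) = £2,371.44.
Refinanced payment = 180,869.83 × 0.0036458 / (1 − (1+0.0036458)^−180) = £1,372.12.
Monthly savings = £2,371.44 − £1,372.12 = £999.32.
Break-even = £3,500.00 / £999.32 = 3.50 → 4 months.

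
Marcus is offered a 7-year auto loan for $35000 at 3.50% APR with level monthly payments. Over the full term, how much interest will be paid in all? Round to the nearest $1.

Monthly rate = 3.5%/12 = 0.0029167; payment = 35,000 × 0.0029167 / (1 − (1+0.0029167)^−84) = $470.39.
Total paid = 84 × $470.39 = $39,512.76; interest = $39,512.76 − $35,000 = $4,512.76.

$4,513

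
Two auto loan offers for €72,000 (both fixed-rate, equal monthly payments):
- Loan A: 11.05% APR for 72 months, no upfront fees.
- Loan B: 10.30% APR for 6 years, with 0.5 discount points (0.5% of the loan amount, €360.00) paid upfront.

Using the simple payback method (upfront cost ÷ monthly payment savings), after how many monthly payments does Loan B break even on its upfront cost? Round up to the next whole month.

Loan A: at 11.05% the monthly rate is 0.0092083, so the payment is 72,000 × 0.0092083 / (1 − 1.0092083^−72) = €1,372.30.
Loan B: monthly rate = 10.3%/12 = 0.0085833; payment = 72,000 × 0.0085833 / (1 − (1+0.0085833)^−72) = €1,344.78.
Monthly savings = €1,372.30 − €1,344.78 = €27.52.
Break-even = €360.00 / €27.52 = 13.08 → 14 months.

14 months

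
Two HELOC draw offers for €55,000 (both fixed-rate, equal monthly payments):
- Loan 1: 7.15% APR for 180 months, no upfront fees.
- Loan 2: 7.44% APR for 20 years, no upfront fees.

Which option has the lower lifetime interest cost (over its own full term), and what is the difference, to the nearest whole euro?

Loan 1 by €16,038

Loan 1: monthly rate = 7.15%/12 = 0.0059583; payment = 55,000 × 0.0059583 / (1 − (1+0.0059583)^−180) = €498.98.
Total interest on Loan 1 = 180 × €498.98 − €55,000 = €34,816.40.
Loan 2: monthly rate = 7.44%/12 = 0.0062000; payment = 55,000 × 0.0062000 / (1 − (1+0.0062000)^−240) = €441.06.
Total interest on Loan 2 = 240 × €441.06 − €55,000 = €50,854.40.
Loan 1 is lower by €16,038.00.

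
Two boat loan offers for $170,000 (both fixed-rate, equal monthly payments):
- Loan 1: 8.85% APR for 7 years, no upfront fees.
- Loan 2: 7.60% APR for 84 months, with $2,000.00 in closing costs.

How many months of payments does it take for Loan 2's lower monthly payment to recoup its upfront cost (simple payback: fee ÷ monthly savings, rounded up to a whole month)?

Loan 1: at 8.85% the monthly rate is 0.0073750, so the payment is 170,000 × 0.0073750 / (1 − 1.0073750^−84) = $2,722.22.
Loan 2: at 7.60% the monthly rate is 0.0063333, so the payment is 170,000 × 0.0063333 / (1 − 1.0063333^−84) = $2,615.90.
Monthly savings = $2,722.22 − $2,615.90 = $106.32.
Break-even = $2,000.00 / $106.32 = 18.81 → 19 months.

19 months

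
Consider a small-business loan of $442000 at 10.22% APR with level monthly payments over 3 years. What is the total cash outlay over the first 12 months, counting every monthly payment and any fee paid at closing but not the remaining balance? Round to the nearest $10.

$171,690

At 10.22% the monthly rate is 0.0085167, so the payment is 442,000 × 0.0085167 / (1 − 1.0085167^−36) = $14,307.79.
Total outlay = 12 × $14,307.79 = $171,693.48.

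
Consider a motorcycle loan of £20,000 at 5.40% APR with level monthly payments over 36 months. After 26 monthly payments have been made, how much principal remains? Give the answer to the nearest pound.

£5,884

With monthly rate i = 5.4%/12 = 0.0045000, the balance after k of n payments is P · [(1+i)^n − (1+i)^k] / [(1+i)^n − 1].
(1+0.0045000)^36 = 1.17543300 and (1+0.0045000)^26 = 1.12382443, so the balance is 20,000 × (1.17543300 − 1.12382443) / (1.17543300 − 1) = £5,883.56.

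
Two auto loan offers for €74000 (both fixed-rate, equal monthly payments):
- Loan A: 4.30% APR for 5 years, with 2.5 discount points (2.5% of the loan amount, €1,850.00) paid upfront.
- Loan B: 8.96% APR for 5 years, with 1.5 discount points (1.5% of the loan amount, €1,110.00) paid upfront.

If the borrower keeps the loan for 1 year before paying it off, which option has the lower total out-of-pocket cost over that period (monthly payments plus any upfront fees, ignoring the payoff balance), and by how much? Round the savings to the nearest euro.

Loan A by €1,202

Loan A: monthly rate = 4.3%/12 = 0.0035833; payment = 74,000 × 0.0035833 / (1 − (1+0.0035833)^−60) = €1,372.86.
Loan B: at 8.96% the monthly rate is 0.0074667, so the payment is 74,000 × 0.0074667 / (1 − 1.0074667^−60) = €1,534.68.
Over 12 months: Loan A costs 12 × €1,372.86 + €1,850.00 = €18,324.32; Loan B costs 12 × €1,534.68 + €1,110.00 = €19,526.16.
Loan A is cheaper by €19,526.16 − €18,324.32 = €1,201.84.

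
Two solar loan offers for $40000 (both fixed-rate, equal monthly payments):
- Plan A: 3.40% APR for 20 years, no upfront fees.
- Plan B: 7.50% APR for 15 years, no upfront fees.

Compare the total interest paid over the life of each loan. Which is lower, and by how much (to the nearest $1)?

Plan A: at 3.40% the monthly rate is 0.0028333, so the payment is 40,000 × 0.0028333 / (1 − 1.0028333^−240) = $229.93.
Total interest on Plan A = 240 × $229.93 − $40,000 = $15,183.20.
Plan B: monthly rate = 7.5%/12 = 0.0062500; payment = 40,000 × 0.0062500 / (1 − (1+0.0062500)^−180) = $370.80.
Total interest on Plan B = 180 × $370.80 − $40,000 = $26,744.00.
Plan A is lower by $11,560.80.

Plan A by $11,561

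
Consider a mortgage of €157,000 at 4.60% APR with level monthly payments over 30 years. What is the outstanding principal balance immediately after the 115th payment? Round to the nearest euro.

€127,729

With monthly rate i = 4.6%/12 = 0.0038333, the balance after k of n payments is P · [(1+i)^n − (1+i)^k] / [(1+i)^n − 1].
(1+0.0038333)^360 = 3.96442863 and (1+0.0038333)^115 = 1.55269255, so the balance is 157,000 × (3.96442863 − 1.55269255) / (3.96442863 − 1) = €127,728.68.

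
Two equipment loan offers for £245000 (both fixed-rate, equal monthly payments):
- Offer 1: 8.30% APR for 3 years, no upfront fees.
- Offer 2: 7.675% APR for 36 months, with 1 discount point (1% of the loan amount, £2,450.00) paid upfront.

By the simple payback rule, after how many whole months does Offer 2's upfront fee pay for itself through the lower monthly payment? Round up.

35 months

Offer 1: monthly rate = 8.3%/12 = 0.0069167; payment = 245,000 × 0.0069167 / (1 − (1+0.0069167)^−36) = £7,711.36.
Offer 2: monthly rate = 7.675%/12 = 0.0063958; payment = 245,000 × 0.0063958 / (1 − (1+0.0063958)^−36) = £7,640.73.
Monthly savings = £7,711.36 − £7,640.73 = £70.63.
Break-even = £2,450.00 / £70.63 = 34.69 → 35 months.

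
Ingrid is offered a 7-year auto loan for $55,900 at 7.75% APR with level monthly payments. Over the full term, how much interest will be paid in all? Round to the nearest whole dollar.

$16,703

Monthly rate = 7.75%/12 = 0.0064583; payment = 55,900 × 0.0064583 / (1 − (1+0.0064583)^−84) = $864.32.
Total paid = 84 × $864.32 = $72,602.88; interest = $72,602.88 − $55,900 = $16,702.88.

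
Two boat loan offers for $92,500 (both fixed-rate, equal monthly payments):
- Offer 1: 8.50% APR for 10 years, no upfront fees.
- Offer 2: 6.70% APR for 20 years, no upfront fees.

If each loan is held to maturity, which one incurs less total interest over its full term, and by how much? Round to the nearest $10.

Offer 1 by $30,520

Offer 1: monthly rate = 8.5%/12 = 0.0070833; payment = 92,500 × 0.0070833 / (1 − (1+0.0070833)^−120) = $1,146.87.
Total interest on Offer 1 = 120 × $1,146.87 − $92,500 = $45,124.40.
Offer 2: at 6.70% the monthly rate is 0.0055833, so the payment is 92,500 × 0.0055833 / (1 − 1.0055833^−240) = $700.59.
Total interest on Offer 2 = 240 × $700.59 − $92,500 = $75,641.60.
Offer 1 is lower by $30,517.20.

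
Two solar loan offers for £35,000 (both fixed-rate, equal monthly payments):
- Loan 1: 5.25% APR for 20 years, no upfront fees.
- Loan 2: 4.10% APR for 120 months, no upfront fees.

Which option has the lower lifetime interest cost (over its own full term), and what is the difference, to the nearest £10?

Loan 2 by £13,880

Loan 1: monthly rate = 5.25%/12 = 0.0043750; payment = 35,000 × 0.0043750 / (1 − (1+0.0043750)^−240) = £235.85.
Total interest on Loan 1 = 240 × £235.85 − £35,000 = £21,604.00.
Loan 2: monthly rate = 4.1%/12 = 0.0034167; payment = 35,000 × 0.0034167 / (1 − (1+0.0034167)^−120) = £356.02.
Total interest on Loan 2 = 120 × £356.02 − £35,000 = £7,722.40.
Loan 2 is lower by £13,881.60.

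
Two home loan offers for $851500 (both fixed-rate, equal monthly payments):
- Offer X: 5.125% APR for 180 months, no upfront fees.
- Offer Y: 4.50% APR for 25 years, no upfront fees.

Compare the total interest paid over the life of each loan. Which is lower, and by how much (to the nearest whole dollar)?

Offer X by $197,821

Offer X: at 5.125% the monthly rate is 0.0042708, so the payment is 851,500 × 0.0042708 / (1 − 1.0042708^−180) = $6,789.18.
Total interest on Offer X = 180 × $6,789.18 − $851,500 = $370,552.40.
Offer Y: at 4.50% the monthly rate is 0.0037500, so the payment is 851,500 × 0.0037500 / (1 − 1.0037500^−300) = $4,732.91.
Total interest on Offer Y = 300 × $4,732.91 − $851,500 = $568,373.00.
Offer X is lower by $197,820.60.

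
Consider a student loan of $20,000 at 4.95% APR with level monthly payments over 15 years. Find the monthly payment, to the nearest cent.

$157.64

Monthly rate = 4.95%/12 = 0.0041250; payment = 20,000 × 0.0041250 / (1 − (1+0.0041250)^−180) = $157.64.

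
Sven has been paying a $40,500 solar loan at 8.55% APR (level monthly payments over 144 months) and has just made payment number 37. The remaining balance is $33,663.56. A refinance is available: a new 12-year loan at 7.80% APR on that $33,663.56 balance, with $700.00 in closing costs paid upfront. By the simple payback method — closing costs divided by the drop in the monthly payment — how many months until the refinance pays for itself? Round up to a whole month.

Current payment = 40,500 × 8.55%/12 / (1 − (1+0.0071250)^−144) = $450.70.
Refinanced payment = 33,663.56 × 0.0065000 / (1 − (1+0.0065000)^−144) = $360.71.
Monthly savings = $450.70 − $360.71 = $89.99.
Break-even = $700.00 / $89.99 = 7.78 → 8 months.

8 months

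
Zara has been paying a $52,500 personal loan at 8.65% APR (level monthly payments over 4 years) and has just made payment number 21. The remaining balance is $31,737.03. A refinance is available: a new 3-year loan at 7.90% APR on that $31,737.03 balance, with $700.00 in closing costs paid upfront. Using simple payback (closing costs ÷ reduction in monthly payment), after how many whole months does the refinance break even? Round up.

3 months

Current payment = 52,500 × 8.65%/12 / (1 − (1+0.0072083)^−48) = $1,297.76.
Refinanced payment = 31,737.03 × 0.0065833 / (1 − (1+0.0065833)^−36) = $993.06.
Monthly savings = $1,297.76 − $993.06 = $304.70.
Break-even = $700.00 / $304.70 = 2.30 → 3 months.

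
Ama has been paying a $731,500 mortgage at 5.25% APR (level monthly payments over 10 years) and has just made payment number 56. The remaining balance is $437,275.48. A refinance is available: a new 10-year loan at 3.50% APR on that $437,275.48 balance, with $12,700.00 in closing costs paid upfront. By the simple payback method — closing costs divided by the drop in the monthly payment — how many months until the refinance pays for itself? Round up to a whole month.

Current payment = 731,500 × 5.25%/12 / (1 − (1+0.0043750)^−120) = $7,848.39.
Refinanced payment = 437,275.48 × 0.0029167 / (1 − (1+0.0029167)^−120) = $4,324.04.
Monthly savings = $7,848.39 − $4,324.04 = $3,524.35.
Break-even = $12,700.00 / $3,524.35 = 3.60 → 4 months.

4 months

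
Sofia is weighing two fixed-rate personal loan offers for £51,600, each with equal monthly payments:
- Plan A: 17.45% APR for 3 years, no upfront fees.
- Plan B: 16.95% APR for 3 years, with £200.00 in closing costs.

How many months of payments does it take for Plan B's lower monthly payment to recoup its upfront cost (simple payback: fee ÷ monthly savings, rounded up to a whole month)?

16 months

Plan A: monthly rate = 17.45%/12 = 0.0145417; payment = 51,600 × 0.0145417 / (1 − (1+0.0145417)^−36) = £1,851.26.
Plan B: monthly rate = 16.95%/12 = 0.0141250; payment = 51,600 × 0.0141250 / (1 − (1+0.0141250)^−36) = £1,838.40.
Monthly savings = £1,851.26 − £1,838.40 = £12.86.
Break-even = £200.00 / £12.86 = 15.55 → 16 months.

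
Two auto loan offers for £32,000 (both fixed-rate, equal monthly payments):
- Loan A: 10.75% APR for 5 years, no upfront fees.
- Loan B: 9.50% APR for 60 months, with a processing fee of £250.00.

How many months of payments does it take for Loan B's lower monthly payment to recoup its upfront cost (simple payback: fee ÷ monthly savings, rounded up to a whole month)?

13 months

Loan A: monthly rate = 10.75%/12 = 0.0089583; payment = 32,000 × 0.0089583 / (1 − (1+0.0089583)^−60) = £691.77.
Loan B: monthly rate = 9.5%/12 = 0.0079167; payment = 32,000 × 0.0079167 / (1 − (1+0.0079167)^−60) = £672.06.
Monthly savings = £691.77 − £672.06 = £19.71.
Break-even = £250.00 / £19.71 = 12.68 → 13 months.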